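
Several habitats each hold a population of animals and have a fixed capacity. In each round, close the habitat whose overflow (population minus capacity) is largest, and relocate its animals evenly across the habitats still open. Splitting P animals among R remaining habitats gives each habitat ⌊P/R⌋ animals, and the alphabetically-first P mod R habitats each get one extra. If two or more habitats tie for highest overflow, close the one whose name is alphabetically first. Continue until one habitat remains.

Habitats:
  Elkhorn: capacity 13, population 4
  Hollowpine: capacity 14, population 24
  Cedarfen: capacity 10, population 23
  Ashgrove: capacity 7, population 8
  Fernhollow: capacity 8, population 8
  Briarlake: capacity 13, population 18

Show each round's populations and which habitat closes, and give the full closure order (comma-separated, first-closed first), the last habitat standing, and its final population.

Round 1: Ashgrove=8 Briarlake=18 Cedarfen=23 Elkhorn=4 Fernhollow=8 Hollowpine=24 → close Cedarfen (overflow 13)
  23÷5 = 4 each, +1 to first 3
Round 2: Ashgrove=13 Briarlake=23 Elkhorn=9 Fernhollow=12 Hollowpine=28 → close Hollowpine (overflow 14)
  28÷4 = 7 each, +1 to first 0
Round 3: Ashgrove=20 Briarlake=30 Elkhorn=16 Fernhollow=19 → close Briarlake (overflow 17)
  30÷3 = 10 each, +1 to first 0
Round 4: Ashgrove=30 Elkhorn=26 Fernhollow=29 → close Ashgrove (overflow 23)
  30÷2 = 15 each, +1 to first 0
Round 5: Elkhorn=41 Fernhollow=44 → close Fernhollow (overflow 36)
  44÷1 = 44 each, +1 to first 0

Closure order: Cedarfen, Hollowpine, Briarlake, Ashgrove, Fernhollow
Last habitat: Elkhorn with 85 animals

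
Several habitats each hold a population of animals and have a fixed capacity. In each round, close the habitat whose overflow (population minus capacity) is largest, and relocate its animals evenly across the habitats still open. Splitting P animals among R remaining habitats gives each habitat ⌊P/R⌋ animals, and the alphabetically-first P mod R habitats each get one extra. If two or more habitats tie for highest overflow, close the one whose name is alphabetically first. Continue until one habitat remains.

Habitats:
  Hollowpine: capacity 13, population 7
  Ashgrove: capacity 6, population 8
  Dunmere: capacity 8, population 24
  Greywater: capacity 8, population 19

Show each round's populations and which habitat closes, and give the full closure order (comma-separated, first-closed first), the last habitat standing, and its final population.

Closure order: Dunmere, Greywater, Ashgrove
Last habitat: Hollowpine with 58 animals

Round 1: Ashgrove=8 Dunmere=24 Greywater=19 Hollowpine=7 → close Dunmere (overflow 16)
  24÷3 = 8 each, +1 to first 0
Round 2: Ashgrove=16 Greywater=27 Hollowpine=15 → close Greywater (overflow 19)
  27÷2 = 13 each, +1 to first 1
Round 3: Ashgrove=30 Hollowpine=28 → close Ashgrove (overflow 24)
  30÷1 = 30 each, +1 to first 0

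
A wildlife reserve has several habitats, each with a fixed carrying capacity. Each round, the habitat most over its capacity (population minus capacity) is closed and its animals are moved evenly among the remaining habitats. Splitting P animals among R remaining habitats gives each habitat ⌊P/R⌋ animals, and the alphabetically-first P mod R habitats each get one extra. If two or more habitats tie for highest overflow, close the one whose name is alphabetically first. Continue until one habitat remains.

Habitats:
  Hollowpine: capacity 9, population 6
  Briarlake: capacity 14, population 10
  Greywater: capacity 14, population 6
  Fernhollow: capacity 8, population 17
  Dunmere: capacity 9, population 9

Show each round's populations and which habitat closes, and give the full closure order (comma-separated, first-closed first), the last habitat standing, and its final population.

Closure order: Fernhollow, Dunmere, Briarlake, Hollowpine
Last habitat: Greywater with 48 animals

Round 1: Briarlake=10 Dunmere=9 Fernhollow=17 Greywater=6 Hollowpine=6 → close Fernhollow (overflow 9)
  17÷4 = 4 each, +1 to first 1
Round 2: Briarlake=15 Dunmere=13 Greywater=10 Hollowpine=10 → close Dunmere (overflow 4)
  13÷3 = 4 each, +1 to first 1
Round 3: Briarlake=20 Greywater=14 Hollowpine=14 → close Briarlake (overflow 6)
  20÷2 = 10 each, +1 to first 0
Round 4: Greywater=24 Hollowpine=24 → close Hollowpine (overflow 15)
  24÷1 = 24 each, +1 to first 0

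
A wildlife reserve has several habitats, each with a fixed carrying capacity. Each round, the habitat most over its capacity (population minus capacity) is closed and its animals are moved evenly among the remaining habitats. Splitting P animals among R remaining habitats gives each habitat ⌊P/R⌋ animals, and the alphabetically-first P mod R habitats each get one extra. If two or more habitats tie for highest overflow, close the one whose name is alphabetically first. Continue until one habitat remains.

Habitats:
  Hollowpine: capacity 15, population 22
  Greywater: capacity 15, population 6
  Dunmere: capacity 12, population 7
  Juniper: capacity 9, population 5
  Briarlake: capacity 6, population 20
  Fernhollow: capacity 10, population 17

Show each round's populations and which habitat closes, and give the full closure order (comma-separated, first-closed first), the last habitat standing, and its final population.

Round 1: Briarlake=20 Dunmere=7 Fernhollow=17 Greywater=6 Hollowpine=22 Juniper=5 → close Briarlake (overflow 14)
  20÷5 = 4 each, +1 to first 0
Round 2: Dunmere=11 Fernhollow=21 Greywater=10 Hollowpine=26 Juniper=9 → close Fernhollow (overflow 11)
  21÷4 = 5 each, +1 to first 1
Round 3: Dunmere=17 Greywater=15 Hollowpine=31 Juniper=14 → close Hollowpine (overflow 16)
  31÷3 = 10 each, +1 to first 1
Round 4: Dunmere=28 Greywater=25 Juniper=24 → close Dunmere (overflow 16)
  28÷2 = 14 each, +1 to first 0
Round 5: Greywater=39 Juniper=38 → close Juniper (overflow 29)
  38÷1 = 38 each, +1 to first 0

Closure order: Briarlake, Fernhollow, Hollowpine, Dunmere, Juniper
Last habitat: Greywater with 77 animals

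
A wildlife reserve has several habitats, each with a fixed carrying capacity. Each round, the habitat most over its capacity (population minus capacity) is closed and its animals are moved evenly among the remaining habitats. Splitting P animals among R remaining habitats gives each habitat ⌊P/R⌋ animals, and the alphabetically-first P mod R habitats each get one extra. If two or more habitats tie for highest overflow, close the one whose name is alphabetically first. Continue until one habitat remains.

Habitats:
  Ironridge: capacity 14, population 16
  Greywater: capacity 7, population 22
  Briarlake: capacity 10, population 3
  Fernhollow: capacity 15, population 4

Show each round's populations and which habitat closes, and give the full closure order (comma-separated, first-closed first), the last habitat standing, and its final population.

Closure order: Greywater, Ironridge, Briarlake
Last habitat: Fernhollow with 45 animals

Round 1: Briarlake=3 Fernhollow=4 Greywater=22 Ironridge=16 → close Greywater (overflow 15)
  22÷3 = 7 each, +1 to first 1
Round 2: Briarlake=11 Fernhollow=11 Ironridge=23 → close Ironridge (overflow 9)
  23÷2 = 11 each, +1 to first 1
Round 3: Briarlake=23 Fernhollow=22 → close Briarlake (overflow 13)
  23÷1 = 23 each, +1 to first 0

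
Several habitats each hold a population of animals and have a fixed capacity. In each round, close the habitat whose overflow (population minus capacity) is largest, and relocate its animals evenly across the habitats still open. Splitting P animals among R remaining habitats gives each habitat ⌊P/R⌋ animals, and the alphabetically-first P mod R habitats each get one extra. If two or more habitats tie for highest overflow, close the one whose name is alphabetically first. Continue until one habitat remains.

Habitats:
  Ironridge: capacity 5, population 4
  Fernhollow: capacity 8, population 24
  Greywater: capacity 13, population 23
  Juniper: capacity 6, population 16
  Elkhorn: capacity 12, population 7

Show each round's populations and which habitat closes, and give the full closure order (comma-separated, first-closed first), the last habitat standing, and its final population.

Round 1: Elkhorn=7 Fernhollow=24 Greywater=23 Ironridge=4 Juniper=16 → close Fernhollow (overflow 16)
  24÷4 = 6 each, +1 to first 0
Round 2: Elkhorn=13 Greywater=29 Ironridge=10 Juniper=22 → close Greywater (overflow 16)
  29÷3 = 9 each, +1 to first 2
Round 3: Elkhorn=23 Ironridge=20 Juniper=31 → close Juniper (overflow 25)
  31÷2 = 15 each, +1 to first 1
Round 4: Elkhorn=39 Ironridge=35 → close Ironridge (overflow 30)
  35÷1 = 35 each, +1 to first 0

Closure order: Fernhollow, Greywater, Juniper, Ironridge
Last habitat: Elkhorn with 74 animals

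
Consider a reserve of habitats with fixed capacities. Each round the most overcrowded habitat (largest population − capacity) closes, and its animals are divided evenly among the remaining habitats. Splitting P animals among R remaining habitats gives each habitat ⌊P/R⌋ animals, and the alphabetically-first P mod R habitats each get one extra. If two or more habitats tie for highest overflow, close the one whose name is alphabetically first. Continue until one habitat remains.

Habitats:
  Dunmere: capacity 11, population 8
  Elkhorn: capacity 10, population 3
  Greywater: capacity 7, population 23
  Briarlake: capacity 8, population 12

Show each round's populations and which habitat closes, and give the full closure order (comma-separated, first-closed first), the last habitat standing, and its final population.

Round 1: Briarlake=12 Dunmere=8 Elkhorn=3 Greywater=23 → close Greywater (overflow 16)
  23÷3 = 7 each, +1 to first 2
Round 2: Briarlake=20 Dunmere=16 Elkhorn=10 → close Briarlake (overflow 12)
  20÷2 = 10 each, +1 to first 0
Round 3: Dunmere=26 Elkhorn=20 → close Dunmere (overflow 15)
  26÷1 = 26 each, +1 to first 0

Closure order: Greywater, Briarlake, Dunmere
Last habitat: Elkhorn with 46 animals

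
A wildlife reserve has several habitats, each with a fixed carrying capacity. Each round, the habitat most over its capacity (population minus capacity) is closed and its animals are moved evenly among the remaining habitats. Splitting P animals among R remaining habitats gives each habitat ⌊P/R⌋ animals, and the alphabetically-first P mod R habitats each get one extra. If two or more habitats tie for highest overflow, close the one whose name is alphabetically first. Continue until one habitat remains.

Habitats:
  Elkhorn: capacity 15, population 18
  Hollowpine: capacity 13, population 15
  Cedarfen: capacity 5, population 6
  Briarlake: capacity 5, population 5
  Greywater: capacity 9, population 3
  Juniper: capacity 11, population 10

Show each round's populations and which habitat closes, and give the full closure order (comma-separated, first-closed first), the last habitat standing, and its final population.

Round 1: Briarlake=5 Cedarfen=6 Elkhorn=18 Greywater=3 Hollowpine=15 Juniper=10 → close Elkhorn (overflow 3)
  18÷5 = 3 each, +1 to first 3
Round 2: Briarlake=9 Cedarfen=10 Greywater=7 Hollowpine=18 Juniper=13 → close Cedarfen (overflow 5)
  10÷4 = 2 each, +1 to first 2
Round 3: Briarlake=12 Greywater=10 Hollowpine=20 Juniper=15 → close Briarlake (overflow 7)
  12÷3 = 4 each, +1 to first 0
Round 4: Greywater=14 Hollowpine=24 Juniper=19 → close Hollowpine (overflow 11)
  24÷2 = 12 each, +1 to first 0
Round 5: Greywater=26 Juniper=31 → close Juniper (overflow 20)
  31÷1 = 31 each, +1 to first 0

Closure order: Elkhorn, Cedarfen, Briarlake, Hollowpine, Juniper
Last habitat: Greywater with 57 animals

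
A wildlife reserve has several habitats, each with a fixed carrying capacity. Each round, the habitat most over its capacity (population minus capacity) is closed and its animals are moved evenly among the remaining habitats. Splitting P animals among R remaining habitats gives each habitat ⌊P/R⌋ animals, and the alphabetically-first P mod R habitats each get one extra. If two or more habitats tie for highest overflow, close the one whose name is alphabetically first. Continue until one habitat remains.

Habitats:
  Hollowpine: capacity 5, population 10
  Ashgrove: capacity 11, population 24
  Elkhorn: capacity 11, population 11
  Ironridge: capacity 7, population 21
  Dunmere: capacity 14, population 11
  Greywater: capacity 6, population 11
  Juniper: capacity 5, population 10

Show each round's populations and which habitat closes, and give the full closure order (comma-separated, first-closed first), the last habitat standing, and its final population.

Round 1: Ashgrove=24 Dunmere=11 Elkhorn=11 Greywater=11 Hollowpine=10 Ironridge=21 Juniper=10 → close Ironridge (overflow 14)
  21÷6 = 3 each, +1 to first 3
Round 2: Ashgrove=28 Dunmere=15 Elkhorn=15 Greywater=14 Hollowpine=13 Juniper=13 → close Ashgrove (overflow 17)
  28÷5 = 5 each, +1 to first 3
Round 3: Dunmere=21 Elkhorn=21 Greywater=20 Hollowpine=18 Juniper=18 → close Greywater (overflow 14)
  20÷4 = 5 each, +1 to first 0
Round 4: Dunmere=26 Elkhorn=26 Hollowpine=23 Juniper=23 → close Hollowpine (overflow 18)
  23÷3 = 7 each, +1 to first 2
Round 5: Dunmere=34 Elkhorn=34 Juniper=30 → close Juniper (overflow 25)
  30÷2 = 15 each, +1 to first 0
Round 6: Dunmere=49 Elkhorn=49 → close Elkhorn (overflow 38)
  49÷1 = 49 each, +1 to first 0

Closure order: Ironridge, Ashgrove, Greywater, Hollowpine, Juniper, Elkhorn
Last habitat: Dunmere with 98 animals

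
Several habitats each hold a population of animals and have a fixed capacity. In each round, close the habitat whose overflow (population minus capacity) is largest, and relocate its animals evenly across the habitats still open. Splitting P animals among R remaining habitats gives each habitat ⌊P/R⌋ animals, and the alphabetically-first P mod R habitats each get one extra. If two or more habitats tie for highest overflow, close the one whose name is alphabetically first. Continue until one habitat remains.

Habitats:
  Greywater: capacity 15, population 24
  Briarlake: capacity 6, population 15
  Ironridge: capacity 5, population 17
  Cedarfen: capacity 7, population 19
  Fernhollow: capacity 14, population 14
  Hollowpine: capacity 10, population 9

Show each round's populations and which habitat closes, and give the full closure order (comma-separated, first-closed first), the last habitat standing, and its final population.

Closure order: Cedarfen, Ironridge, Briarlake, Greywater, Fernhollow
Last habitat: Hollowpine with 98 animals

Round 1: Briarlake=15 Cedarfen=19 Fernhollow=14 Greywater=24 Hollowpine=9 Ironridge=17 → close Cedarfen (overflow 12)
  19÷5 = 3 each, +1 to first 4
Round 2: Briarlake=19 Fernhollow=18 Greywater=28 Hollowpine=13 Ironridge=20 → close Ironridge (overflow 15)
  20÷4 = 5 each, +1 to first 0
Round 3: Briarlake=24 Fernhollow=23 Greywater=33 Hollowpine=18 → close Briarlake (overflow 18)
  24÷3 = 8 each, +1 to first 0
Round 4: Fernhollow=31 Greywater=41 Hollowpine=26 → close Greywater (overflow 26)
  41÷2 = 20 each, +1 to first 1
Round 5: Fernhollow=52 Hollowpine=46 → close Fernhollow (overflow 38)
  52÷1 = 52 each, +1 to first 0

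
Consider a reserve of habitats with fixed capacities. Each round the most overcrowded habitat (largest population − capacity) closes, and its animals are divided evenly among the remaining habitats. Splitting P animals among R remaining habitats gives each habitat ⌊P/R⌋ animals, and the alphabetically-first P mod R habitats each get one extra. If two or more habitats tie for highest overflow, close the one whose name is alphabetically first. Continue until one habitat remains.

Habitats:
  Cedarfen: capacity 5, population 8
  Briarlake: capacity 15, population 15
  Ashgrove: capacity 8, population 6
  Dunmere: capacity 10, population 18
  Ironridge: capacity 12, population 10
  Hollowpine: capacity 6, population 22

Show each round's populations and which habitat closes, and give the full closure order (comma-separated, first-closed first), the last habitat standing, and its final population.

Round 1: Ashgrove=6 Briarlake=15 Cedarfen=8 Dunmere=18 Hollowpine=22 Ironridge=10 → close Hollowpine (overflow 16)
  22÷5 = 4 each, +1 to first 2
Round 2: Ashgrove=11 Briarlake=20 Cedarfen=12 Dunmere=22 Ironridge=14 → close Dunmere (overflow 12)
  22÷4 = 5 each, +1 to first 2
Round 3: Ashgrove=17 Briarlake=26 Cedarfen=17 Ironridge=19 → close Cedarfen (overflow 12)
  17÷3 = 5 each, +1 to first 2
Round 4: Ashgrove=23 Briarlake=32 Ironridge=24 → close Briarlake (overflow 17)
  32÷2 = 16 each, +1 to first 0
Round 5: Ashgrove=39 Ironridge=40 → close Ashgrove (overflow 31)
  39÷1 = 39 each, +1 to first 0

Closure order: Hollowpine, Dunmere, Cedarfen, Briarlake, Ashgrove
Last habitat: Ironridge with 79 animals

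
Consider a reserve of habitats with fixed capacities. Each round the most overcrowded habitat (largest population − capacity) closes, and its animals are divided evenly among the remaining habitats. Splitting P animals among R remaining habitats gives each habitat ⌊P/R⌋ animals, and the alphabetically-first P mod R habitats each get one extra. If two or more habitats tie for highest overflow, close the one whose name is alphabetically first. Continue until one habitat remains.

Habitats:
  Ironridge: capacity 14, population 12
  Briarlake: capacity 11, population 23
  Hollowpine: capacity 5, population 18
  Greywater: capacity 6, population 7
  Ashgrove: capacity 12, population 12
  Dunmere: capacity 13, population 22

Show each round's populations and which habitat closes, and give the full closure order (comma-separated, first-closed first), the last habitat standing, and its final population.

Round 1: Ashgrove=12 Briarlake=23 Dunmere=22 Greywater=7 Hollowpine=18 Ironridge=12 → close Hollowpine (overflow 13)
  18÷5 = 3 each, +1 to first 3
Round 2: Ashgrove=16 Briarlake=27 Dunmere=26 Greywater=10 Ironridge=15 → close Briarlake (overflow 16)
  27÷4 = 6 each, +1 to first 3
Round 3: Ashgrove=23 Dunmere=33 Greywater=17 Ironridge=21 → close Dunmere (overflow 20)
  33÷3 = 11 each, +1 to first 0
Round 4: Ashgrove=34 Greywater=28 Ironridge=32 → close Ashgrove (overflow 22)
  34÷2 = 17 each, +1 to first 0
Round 5: Greywater=45 Ironridge=49 → close Greywater (overflow 39)
  45÷1 = 45 each, +1 to first 0

Closure order: Hollowpine, Briarlake, Dunmere, Ashgrove, Greywater
Last habitat: Ironridge with 94 animals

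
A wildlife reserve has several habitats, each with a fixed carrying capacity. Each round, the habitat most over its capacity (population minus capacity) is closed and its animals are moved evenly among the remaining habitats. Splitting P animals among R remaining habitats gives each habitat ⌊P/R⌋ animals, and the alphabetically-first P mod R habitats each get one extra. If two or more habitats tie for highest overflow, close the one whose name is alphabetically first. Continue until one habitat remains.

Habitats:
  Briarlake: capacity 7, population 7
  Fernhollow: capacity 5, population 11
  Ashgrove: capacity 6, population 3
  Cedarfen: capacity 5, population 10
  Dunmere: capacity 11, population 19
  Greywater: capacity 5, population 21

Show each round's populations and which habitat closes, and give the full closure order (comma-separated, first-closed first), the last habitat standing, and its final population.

Closure order: Greywater, Dunmere, Cedarfen, Fernhollow, Briarlake
Last habitat: Ashgrove with 71 animals

Round 1: Ashgrove=3 Briarlake=7 Cedarfen=10 Dunmere=19 Fernhollow=11 Greywater=21 → close Greywater (overflow 16)
  21÷5 = 4 each, +1 to first 1
Round 2: Ashgrove=8 Briarlake=11 Cedarfen=14 Dunmere=23 Fernhollow=15 → close Dunmere (overflow 12)
  23÷4 = 5 each, +1 to first 3
Round 3: Ashgrove=14 Briarlake=17 Cedarfen=20 Fernhollow=20 → close Cedarfen (overflow 15)
  20÷3 = 6 each, +1 to first 2
Round 4: Ashgrove=21 Briarlake=24 Fernhollow=26 → close Fernhollow (overflow 21)
  26÷2 = 13 each, +1 to first 0
Round 5: Ashgrove=34 Briarlake=37 → close Briarlake (overflow 30)
  37÷1 = 37 each, +1 to first 0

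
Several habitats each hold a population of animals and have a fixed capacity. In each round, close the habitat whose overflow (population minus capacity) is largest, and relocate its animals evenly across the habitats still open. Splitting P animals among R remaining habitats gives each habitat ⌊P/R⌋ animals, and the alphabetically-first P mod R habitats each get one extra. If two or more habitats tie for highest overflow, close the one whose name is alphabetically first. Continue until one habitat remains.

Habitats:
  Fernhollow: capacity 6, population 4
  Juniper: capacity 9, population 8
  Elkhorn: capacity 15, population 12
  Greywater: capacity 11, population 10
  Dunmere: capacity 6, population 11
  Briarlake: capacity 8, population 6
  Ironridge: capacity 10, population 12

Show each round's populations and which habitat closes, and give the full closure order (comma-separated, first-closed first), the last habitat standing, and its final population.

Closure order: Dunmere, Ironridge, Greywater, Briarlake, Fernhollow, Elkhorn
Last habitat: Juniper with 63 animals

Round 1: Briarlake=6 Dunmere=11 Elkhorn=12 Fernhollow=4 Greywater=10 Ironridge=12 Juniper=8 → close Dunmere (overflow 5)
  11÷6 = 1 each, +1 to first 5
Round 2: Briarlake=8 Elkhorn=14 Fernhollow=6 Greywater=12 Ironridge=14 Juniper=9 → close Ironridge (overflow 4)
  14÷5 = 2 each, +1 to first 4
Round 3: Briarlake=11 Elkhorn=17 Fernhollow=9 Greywater=15 Juniper=11 → close Greywater (overflow 4)
  15÷4 = 3 each, +1 to first 3
Round 4: Briarlake=15 Elkhorn=21 Fernhollow=13 Juniper=14 → close Briarlake (overflow 7)
  15÷3 = 5 each, +1 to first 0
Round 5: Elkhorn=26 Fernhollow=18 Juniper=19 → close Fernhollow (overflow 12)
  18÷2 = 9 each, +1 to first 0
Round 6: Elkhorn=35 Juniper=28 → close Elkhorn (overflow 20)
  35÷1 = 35 each, +1 to first 0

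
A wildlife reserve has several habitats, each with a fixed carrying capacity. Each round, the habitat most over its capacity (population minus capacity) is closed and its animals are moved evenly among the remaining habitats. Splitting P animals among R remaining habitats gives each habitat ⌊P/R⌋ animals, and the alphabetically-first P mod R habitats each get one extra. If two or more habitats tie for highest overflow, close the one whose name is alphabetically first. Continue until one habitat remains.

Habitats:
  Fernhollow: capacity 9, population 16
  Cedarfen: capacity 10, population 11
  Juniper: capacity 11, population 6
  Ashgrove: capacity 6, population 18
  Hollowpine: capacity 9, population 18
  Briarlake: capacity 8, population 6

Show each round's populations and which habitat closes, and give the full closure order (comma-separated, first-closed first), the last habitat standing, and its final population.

Round 1: Ashgrove=18 Briarlake=6 Cedarfen=11 Fernhollow=16 Hollowpine=18 Juniper=6 → close Ashgrove (overflow 12)
  18÷5 = 3 each, +1 to first 3
Round 2: Briarlake=10 Cedarfen=15 Fernhollow=20 Hollowpine=21 Juniper=9 → close Hollowpine (overflow 12)
  21÷4 = 5 each, +1 to first 1
Round 3: Briarlake=16 Cedarfen=20 Fernhollow=25 Juniper=14 → close Fernhollow (overflow 16)
  25÷3 = 8 each, +1 to first 1
Round 4: Briarlake=25 Cedarfen=28 Juniper=22 → close Cedarfen (overflow 18)
  28÷2 = 14 each, +1 to first 0
Round 5: Briarlake=39 Juniper=36 → close Briarlake (overflow 31)
  39÷1 = 39 each, +1 to first 0

Closure order: Ashgrove, Hollowpine, Fernhollow, Cedarfen, Briarlake
Last habitat: Juniper with 75 animals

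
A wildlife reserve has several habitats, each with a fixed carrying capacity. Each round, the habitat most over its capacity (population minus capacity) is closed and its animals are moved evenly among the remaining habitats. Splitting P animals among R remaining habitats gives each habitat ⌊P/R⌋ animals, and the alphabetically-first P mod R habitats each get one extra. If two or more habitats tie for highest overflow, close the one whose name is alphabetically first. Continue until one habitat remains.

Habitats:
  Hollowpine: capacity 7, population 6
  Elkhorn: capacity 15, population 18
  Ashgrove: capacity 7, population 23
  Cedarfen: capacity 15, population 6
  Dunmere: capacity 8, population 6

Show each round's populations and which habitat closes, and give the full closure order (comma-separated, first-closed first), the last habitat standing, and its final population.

Round 1: Ashgrove=23 Cedarfen=6 Dunmere=6 Elkhorn=18 Hollowpine=6 → close Ashgrove (overflow 16)
  23÷4 = 5 each, +1 to first 3
Round 2: Cedarfen=12 Dunmere=12 Elkhorn=24 Hollowpine=11 → close Elkhorn (overflow 9)
  24÷3 = 8 each, +1 to first 0
Round 3: Cedarfen=20 Dunmere=20 Hollowpine=19 → close Dunmere (overflow 12)
  20÷2 = 10 each, +1 to first 0
Round 4: Cedarfen=30 Hollowpine=29 → close Hollowpine (overflow 22)
  29÷1 = 29 each, +1 to first 0

Closure order: Ashgrove, Elkhorn, Dunmere, Hollowpine
Last habitat: Cedarfen with 59 animals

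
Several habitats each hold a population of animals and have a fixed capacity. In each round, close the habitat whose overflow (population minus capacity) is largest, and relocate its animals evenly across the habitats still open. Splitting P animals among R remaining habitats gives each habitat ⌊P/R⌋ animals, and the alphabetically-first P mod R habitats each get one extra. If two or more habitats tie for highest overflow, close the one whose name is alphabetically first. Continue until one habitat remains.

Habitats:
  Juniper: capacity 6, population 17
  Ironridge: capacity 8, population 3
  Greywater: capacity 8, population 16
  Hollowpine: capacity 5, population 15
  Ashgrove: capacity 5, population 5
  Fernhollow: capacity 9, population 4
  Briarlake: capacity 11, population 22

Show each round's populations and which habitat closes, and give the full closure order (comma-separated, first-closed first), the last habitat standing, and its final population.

Closure order: Briarlake, Hollowpine, Juniper, Greywater, Ashgrove, Fernhollow
Last habitat: Ironridge with 82 animals

Round 1: Ashgrove=5 Briarlake=22 Fernhollow=4 Greywater=16 Hollowpine=15 Ironridge=3 Juniper=17 → close Briarlake (overflow 11)
  22÷6 = 3 each, +1 to first 4
Round 2: Ashgrove=9 Fernhollow=8 Greywater=20 Hollowpine=19 Ironridge=6 Juniper=20 → close Hollowpine (overflow 14)
  19÷5 = 3 each, +1 to first 4
Round 3: Ashgrove=13 Fernhollow=12 Greywater=24 Ironridge=10 Juniper=23 → close Juniper (overflow 17)
  23÷4 = 5 each, +1 to first 3
Round 4: Ashgrove=19 Fernhollow=18 Greywater=30 Ironridge=15 → close Greywater (overflow 22)
  30÷3 = 10 each, +1 to first 0
Round 5: Ashgrove=29 Fernhollow=28 Ironridge=25 → close Ashgrove (overflow 24)
  29÷2 = 14 each, +1 to first 1
Round 6: Fernhollow=43 Ironridge=39 → close Fernhollow (overflow 34)
  43÷1 = 43 each, +1 to first 0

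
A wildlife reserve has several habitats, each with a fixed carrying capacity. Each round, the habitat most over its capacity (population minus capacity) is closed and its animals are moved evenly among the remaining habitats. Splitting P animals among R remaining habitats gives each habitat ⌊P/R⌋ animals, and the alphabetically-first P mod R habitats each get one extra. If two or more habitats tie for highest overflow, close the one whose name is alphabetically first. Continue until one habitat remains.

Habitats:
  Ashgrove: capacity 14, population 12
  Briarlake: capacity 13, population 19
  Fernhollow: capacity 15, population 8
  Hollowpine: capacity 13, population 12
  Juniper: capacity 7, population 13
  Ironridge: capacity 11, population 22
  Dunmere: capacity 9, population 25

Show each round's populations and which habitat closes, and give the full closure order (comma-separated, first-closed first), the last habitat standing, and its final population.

Round 1: Ashgrove=12 Briarlake=19 Dunmere=25 Fernhollow=8 Hollowpine=12 Ironridge=22 Juniper=13 → close Dunmere (overflow 16)
  25÷6 = 4 each, +1 to first 1
Round 2: Ashgrove=17 Briarlake=23 Fernhollow=12 Hollowpine=16 Ironridge=26 Juniper=17 → close Ironridge (overflow 15)
  26÷5 = 5 each, +1 to first 1
Round 3: Ashgrove=23 Briarlake=28 Fernhollow=17 Hollowpine=21 Juniper=22 → close Briarlake (overflow 15)
  28÷4 = 7 each, +1 to first 0
Round 4: Ashgrove=30 Fernhollow=24 Hollowpine=28 Juniper=29 → close Juniper (overflow 22)
  29÷3 = 9 each, +1 to first 2
Round 5: Ashgrove=40 Fernhollow=34 Hollowpine=37 → close Ashgrove (overflow 26)
  40÷2 = 20 each, +1 to first 0
Round 6: Fernhollow=54 Hollowpine=57 → close Hollowpine (overflow 44)
  57÷1 = 57 each, +1 to first 0

Closure order: Dunmere, Ironridge, Briarlake, Juniper, Ashgrove, Hollowpine
Last habitat: Fernhollow with 111 animals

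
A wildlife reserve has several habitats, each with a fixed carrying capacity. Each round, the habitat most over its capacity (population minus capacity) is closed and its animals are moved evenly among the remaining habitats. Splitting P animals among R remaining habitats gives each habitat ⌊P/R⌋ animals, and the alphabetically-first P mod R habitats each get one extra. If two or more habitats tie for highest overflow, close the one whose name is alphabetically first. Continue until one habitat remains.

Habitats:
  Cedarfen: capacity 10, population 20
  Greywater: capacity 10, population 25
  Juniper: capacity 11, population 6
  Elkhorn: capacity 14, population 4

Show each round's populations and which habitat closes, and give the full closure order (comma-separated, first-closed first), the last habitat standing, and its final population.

Round 1: Cedarfen=20 Elkhorn=4 Greywater=25 Juniper=6 → close Greywater (overflow 15)
  25÷3 = 8 each, +1 to first 1
Round 2: Cedarfen=29 Elkhorn=12 Juniper=14 → close Cedarfen (overflow 19)
  29÷2 = 14 each, +1 to first 1
Round 3: Elkhorn=27 Juniper=28 → close Juniper (overflow 17)
  28÷1 = 28 each, +1 to first 0

Closure order: Greywater, Cedarfen, Juniper
Last habitat: Elkhorn with 55 animals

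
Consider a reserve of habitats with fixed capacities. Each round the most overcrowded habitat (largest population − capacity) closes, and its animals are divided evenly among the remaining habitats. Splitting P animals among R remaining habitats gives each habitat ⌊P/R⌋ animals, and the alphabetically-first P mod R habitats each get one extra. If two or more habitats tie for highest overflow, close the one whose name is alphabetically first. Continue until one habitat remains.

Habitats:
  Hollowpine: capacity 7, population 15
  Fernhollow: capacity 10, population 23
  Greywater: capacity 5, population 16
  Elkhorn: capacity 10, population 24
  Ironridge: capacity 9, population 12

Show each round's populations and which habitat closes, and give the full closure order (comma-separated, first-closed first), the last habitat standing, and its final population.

Closure order: Elkhorn, Fernhollow, Greywater, Hollowpine
Last habitat: Ironridge with 90 animals

Round 1: Elkhorn=24 Fernhollow=23 Greywater=16 Hollowpine=15 Ironridge=12 → close Elkhorn (overflow 14)
  24÷4 = 6 each, +1 to first 0
Round 2: Fernhollow=29 Greywater=22 Hollowpine=21 Ironridge=18 → close Fernhollow (overflow 19)
  29÷3 = 9 each, +1 to first 2
Round 3: Greywater=32 Hollowpine=31 Ironridge=27 → close Greywater (overflow 27)
  32÷2 = 16 each, +1 to first 0
Round 4: Hollowpine=47 Ironridge=43 → close Hollowpine (overflow 40)
  47÷1 = 47 each, +1 to first 0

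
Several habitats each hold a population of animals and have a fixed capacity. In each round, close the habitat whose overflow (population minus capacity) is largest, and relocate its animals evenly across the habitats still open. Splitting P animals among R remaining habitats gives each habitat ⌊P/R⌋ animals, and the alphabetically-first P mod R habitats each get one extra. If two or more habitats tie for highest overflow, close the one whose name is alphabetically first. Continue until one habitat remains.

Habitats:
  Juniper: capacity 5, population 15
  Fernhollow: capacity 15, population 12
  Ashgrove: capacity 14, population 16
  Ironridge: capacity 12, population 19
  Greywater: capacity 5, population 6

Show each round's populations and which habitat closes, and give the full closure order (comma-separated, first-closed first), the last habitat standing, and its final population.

Round 1: Ashgrove=16 Fernhollow=12 Greywater=6 Ironridge=19 Juniper=15 → close Juniper (overflow 10)
  15÷4 = 3 each, +1 to first 3
Round 2: Ashgrove=20 Fernhollow=16 Greywater=10 Ironridge=22 → close Ironridge (overflow 10)
  22÷3 = 7 each, +1 to first 1
Round 3: Ashgrove=28 Fernhollow=23 Greywater=17 → close Ashgrove (overflow 14)
  28÷2 = 14 each, +1 to first 0
Round 4: Fernhollow=37 Greywater=31 → close Greywater (overflow 26)
  31÷1 = 31 each, +1 to first 0

Closure order: Juniper, Ironridge, Ashgrove, Greywater
Last habitat: Fernhollow with 68 animals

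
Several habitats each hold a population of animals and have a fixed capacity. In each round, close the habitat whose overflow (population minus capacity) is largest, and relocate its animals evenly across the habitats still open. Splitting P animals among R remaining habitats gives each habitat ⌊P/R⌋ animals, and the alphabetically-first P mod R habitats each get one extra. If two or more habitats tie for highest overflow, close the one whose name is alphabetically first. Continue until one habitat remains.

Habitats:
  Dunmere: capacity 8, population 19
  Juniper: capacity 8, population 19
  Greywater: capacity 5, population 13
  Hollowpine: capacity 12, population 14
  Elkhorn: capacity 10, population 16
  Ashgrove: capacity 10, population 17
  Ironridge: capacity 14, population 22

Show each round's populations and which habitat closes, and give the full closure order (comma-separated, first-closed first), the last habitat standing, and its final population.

Closure order: Dunmere, Juniper, Ashgrove, Greywater, Elkhorn, Ironridge
Last habitat: Hollowpine with 120 animals

Round 1: Ashgrove=17 Dunmere=19 Elkhorn=16 Greywater=13 Hollowpine=14 Ironridge=22 Juniper=19 → close Dunmere (overflow 11)
  19÷6 = 3 each, +1 to first 1
Round 2: Ashgrove=21 Elkhorn=19 Greywater=16 Hollowpine=17 Ironridge=25 Juniper=22 → close Juniper (overflow 14)
  22÷5 = 4 each, +1 to first 2
Round 3: Ashgrove=26 Elkhorn=24 Greywater=20 Hollowpine=21 Ironridge=29 → close Ashgrove (overflow 16)
  26÷4 = 6 each, +1 to first 2
Round 4: Elkhorn=31 Greywater=27 Hollowpine=27 Ironridge=35 → close Greywater (overflow 22)
  27÷3 = 9 each, +1 to first 0
Round 5: Elkhorn=40 Hollowpine=36 Ironridge=44 → close Elkhorn (overflow 30)
  40÷2 = 20 each, +1 to first 0
Round 6: Hollowpine=56 Ironridge=64 → close Ironridge (overflow 50)
  64÷1 = 64 each, +1 to first 0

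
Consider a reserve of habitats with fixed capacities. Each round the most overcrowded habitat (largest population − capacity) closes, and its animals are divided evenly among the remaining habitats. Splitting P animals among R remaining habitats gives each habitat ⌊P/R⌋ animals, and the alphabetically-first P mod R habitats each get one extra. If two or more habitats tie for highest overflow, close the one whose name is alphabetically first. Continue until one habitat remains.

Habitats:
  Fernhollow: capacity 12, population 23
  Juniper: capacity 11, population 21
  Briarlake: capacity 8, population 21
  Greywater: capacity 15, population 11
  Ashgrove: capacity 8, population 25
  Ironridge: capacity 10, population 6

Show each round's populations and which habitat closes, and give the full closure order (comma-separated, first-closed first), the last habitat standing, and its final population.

Closure order: Ashgrove, Briarlake, Fernhollow, Juniper, Greywater
Last habitat: Ironridge with 107 animals

Round 1: Ashgrove=25 Briarlake=21 Fernhollow=23 Greywater=11 Ironridge=6 Juniper=21 → close Ashgrove (overflow 17)
  25÷5 = 5 each, +1 to first 0
Round 2: Briarlake=26 Fernhollow=28 Greywater=16 Ironridge=11 Juniper=26 → close Briarlake (overflow 18)
  26÷4 = 6 each, +1 to first 2
Round 3: Fernhollow=35 Greywater=23 Ironridge=17 Juniper=32 → close Fernhollow (overflow 23)
  35÷3 = 11 each, +1 to first 2
Round 4: Greywater=35 Ironridge=29 Juniper=43 → close Juniper (overflow 32)
  43÷2 = 21 each, +1 to first 1
Round 5: Greywater=57 Ironridge=50 → close Greywater (overflow 42)
  57÷1 = 57 each, +1 to first 0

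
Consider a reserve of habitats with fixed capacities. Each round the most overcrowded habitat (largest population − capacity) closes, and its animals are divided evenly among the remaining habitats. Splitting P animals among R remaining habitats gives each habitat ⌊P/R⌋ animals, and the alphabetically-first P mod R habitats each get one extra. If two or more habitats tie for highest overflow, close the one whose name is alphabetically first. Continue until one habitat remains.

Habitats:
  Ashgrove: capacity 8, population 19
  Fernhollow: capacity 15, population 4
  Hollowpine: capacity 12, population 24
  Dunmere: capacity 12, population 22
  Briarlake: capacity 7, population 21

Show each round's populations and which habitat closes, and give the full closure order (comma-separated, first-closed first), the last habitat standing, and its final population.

Round 1: Ashgrove=19 Briarlake=21 Dunmere=22 Fernhollow=4 Hollowpine=24 → close Briarlake (overflow 14)
  21÷4 = 5 each, +1 to first 1
Round 2: Ashgrove=25 Dunmere=27 Fernhollow=9 Hollowpine=29 → close Ashgrove (overflow 17)
  25÷3 = 8 each, +1 to first 1
Round 3: Dunmere=36 Fernhollow=17 Hollowpine=37 → close Hollowpine (overflow 25)
  37÷2 = 18 each, +1 to first 1
Round 4: Dunmere=55 Fernhollow=35 → close Dunmere (overflow 43)
  55÷1 = 55 each, +1 to first 0

Closure order: Briarlake, Ashgrove, Hollowpine, Dunmere
Last habitat: Fernhollow with 90 animals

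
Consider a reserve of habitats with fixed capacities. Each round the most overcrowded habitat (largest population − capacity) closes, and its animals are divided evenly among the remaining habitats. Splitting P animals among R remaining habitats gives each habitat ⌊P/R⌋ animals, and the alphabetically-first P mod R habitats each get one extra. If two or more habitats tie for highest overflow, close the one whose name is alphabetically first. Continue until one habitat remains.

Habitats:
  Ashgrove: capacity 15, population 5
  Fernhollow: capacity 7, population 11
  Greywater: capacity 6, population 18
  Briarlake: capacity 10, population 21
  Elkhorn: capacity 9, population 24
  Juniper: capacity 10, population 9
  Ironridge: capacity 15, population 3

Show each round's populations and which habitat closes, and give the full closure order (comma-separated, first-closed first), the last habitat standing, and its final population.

Closure order: Elkhorn, Greywater, Briarlake, Fernhollow, Juniper, Ashgrove
Last habitat: Ironridge with 91 animals

Round 1: Ashgrove=5 Briarlake=21 Elkhorn=24 Fernhollow=11 Greywater=18 Ironridge=3 Juniper=9 → close Elkhorn (overflow 15)
  24÷6 = 4 each, +1 to first 0
Round 2: Ashgrove=9 Briarlake=25 Fernhollow=15 Greywater=22 Ironridge=7 Juniper=13 → close Greywater (overflow 16)
  22÷5 = 4 each, +1 to first 2
Round 3: Ashgrove=14 Briarlake=30 Fernhollow=19 Ironridge=11 Juniper=17 → close Briarlake (overflow 20)
  30÷4 = 7 each, +1 to first 2
Round 4: Ashgrove=22 Fernhollow=27 Ironridge=18 Juniper=24 → close Fernhollow (overflow 20)
  27÷3 = 9 each, +1 to first 0
Round 5: Ashgrove=31 Ironridge=27 Juniper=33 → close Juniper (overflow 23)
  33÷2 = 16 each, +1 to first 1
Round 6: Ashgrove=48 Ironridge=43 → close Ashgrove (overflow 33)
  48÷1 = 48 each, +1 to first 0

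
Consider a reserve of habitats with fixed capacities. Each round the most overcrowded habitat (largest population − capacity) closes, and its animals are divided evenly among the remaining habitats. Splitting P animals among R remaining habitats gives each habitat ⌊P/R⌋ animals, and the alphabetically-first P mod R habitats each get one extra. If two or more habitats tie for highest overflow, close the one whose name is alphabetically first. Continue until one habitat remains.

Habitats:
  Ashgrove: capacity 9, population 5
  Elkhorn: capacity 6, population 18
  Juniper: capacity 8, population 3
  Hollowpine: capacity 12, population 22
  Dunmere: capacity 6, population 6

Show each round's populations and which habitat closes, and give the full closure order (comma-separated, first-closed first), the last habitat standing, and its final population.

Round 1: Ashgrove=5 Dunmere=6 Elkhorn=18 Hollowpine=22 Juniper=3 → close Elkhorn (overflow 12)
  18÷4 = 4 each, +1 to first 2
Round 2: Ashgrove=10 Dunmere=11 Hollowpine=26 Juniper=7 → close Hollowpine (overflow 14)
  26÷3 = 8 each, +1 to first 2
Round 3: Ashgrove=19 Dunmere=20 Juniper=15 → close Dunmere (overflow 14)
  20÷2 = 10 each, +1 to first 0
Round 4: Ashgrove=29 Juniper=25 → close Ashgrove (overflow 20)
  29÷1 = 29 each, +1 to first 0

Closure order: Elkhorn, Hollowpine, Dunmere, Ashgrove
Last habitat: Juniper with 54 animals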